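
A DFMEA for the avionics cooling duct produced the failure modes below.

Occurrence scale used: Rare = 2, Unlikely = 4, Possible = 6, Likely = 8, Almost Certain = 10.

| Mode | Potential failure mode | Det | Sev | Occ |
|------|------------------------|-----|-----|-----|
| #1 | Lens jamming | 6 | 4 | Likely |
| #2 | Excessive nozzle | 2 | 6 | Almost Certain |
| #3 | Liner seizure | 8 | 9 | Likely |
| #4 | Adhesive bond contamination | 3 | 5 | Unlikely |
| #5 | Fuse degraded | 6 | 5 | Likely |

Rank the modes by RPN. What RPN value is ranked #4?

120

RPN = Severity × Occurrence × Detection:
  #1: 4 × 8 × 6 = 192
  #2: 6 × 10 × 2 = 120
  #3: 9 × 8 × 8 = 576
  #4: 5 × 4 × 3 = 60
  #5: 5 × 8 × 6 = 240
Sorted descending: 576, 240, 192, 120, 60.
The fourth-highest RPN is 120 (#2).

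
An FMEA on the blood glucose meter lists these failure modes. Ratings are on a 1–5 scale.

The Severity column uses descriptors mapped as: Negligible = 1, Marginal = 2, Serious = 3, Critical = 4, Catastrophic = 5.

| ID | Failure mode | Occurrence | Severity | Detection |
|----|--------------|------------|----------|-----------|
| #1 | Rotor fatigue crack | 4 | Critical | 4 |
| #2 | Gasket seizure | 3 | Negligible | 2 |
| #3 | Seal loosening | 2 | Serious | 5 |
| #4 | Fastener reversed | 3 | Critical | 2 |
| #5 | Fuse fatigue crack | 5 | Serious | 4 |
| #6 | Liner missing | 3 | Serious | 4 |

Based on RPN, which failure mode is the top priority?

RPN = Severity × Occurrence × Detection:
  #1: 4 × 4 × 4 = 64
  #2: 1 × 3 × 2 = 6
  #3: 3 × 2 × 5 = 30
  #4: 4 × 3 × 2 = 24
  #5: 3 × 5 × 4 = 60
  #6: 3 × 3 × 4 = 36
Highest RPN is 64 → #1.

#1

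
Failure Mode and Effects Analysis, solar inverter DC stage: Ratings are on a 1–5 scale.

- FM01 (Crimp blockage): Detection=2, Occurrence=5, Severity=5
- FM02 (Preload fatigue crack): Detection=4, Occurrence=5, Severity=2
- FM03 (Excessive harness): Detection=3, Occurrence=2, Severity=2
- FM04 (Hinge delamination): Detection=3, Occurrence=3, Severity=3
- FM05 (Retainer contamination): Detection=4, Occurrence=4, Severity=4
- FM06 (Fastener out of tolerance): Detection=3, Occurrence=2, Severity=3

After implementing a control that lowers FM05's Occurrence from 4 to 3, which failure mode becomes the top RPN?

RPN = Severity × Occurrence × Detection:
  FM01: 5 × 5 × 2 = 50
  FM02: 2 × 5 × 4 = 40
  FM03: 2 × 2 × 3 = 12
  FM04: 3 × 3 × 3 = 27
  FM05: 4 × 4 × 4 = 64
  FM06: 3 × 2 × 3 = 18
After action: FM05 → 4 × 3 × 4 = 48.
Revised RPNs: FM01=50, FM05=48, FM02=40, FM04=27, FM06=18, FM03=12.
Highest is now FM01 (50).

FM01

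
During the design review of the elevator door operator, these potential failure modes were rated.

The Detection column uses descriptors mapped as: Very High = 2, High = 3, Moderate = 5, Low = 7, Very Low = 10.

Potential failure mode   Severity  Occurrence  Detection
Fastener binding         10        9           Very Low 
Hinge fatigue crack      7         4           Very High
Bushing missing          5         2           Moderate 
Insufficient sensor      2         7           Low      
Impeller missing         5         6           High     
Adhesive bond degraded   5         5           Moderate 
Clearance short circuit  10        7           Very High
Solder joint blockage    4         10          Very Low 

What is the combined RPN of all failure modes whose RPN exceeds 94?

RPN = Severity × Occurrence × Detection:
  Fastener binding: 10 × 9 × 10 = 900
  Hinge fatigue crack: 7 × 4 × 2 = 56
  Bushing missing: 5 × 2 × 5 = 50
  Insufficient sensor: 2 × 7 × 7 = 98
  Impeller missing: 5 × 6 × 3 = 90
  Adhesive bond degraded: 5 × 5 × 5 = 125
  Clearance short circuit: 10 × 7 × 2 = 140
  Solder joint blockage: 4 × 10 × 10 = 400
RPN > 94: Fastener binding (900), Insufficient sensor (98), Adhesive bond degraded (125), Clearance short circuit (140), Solder joint blockage (400).
Sum: 900 + 98 + 125 + 140 + 400 = 1663.

1663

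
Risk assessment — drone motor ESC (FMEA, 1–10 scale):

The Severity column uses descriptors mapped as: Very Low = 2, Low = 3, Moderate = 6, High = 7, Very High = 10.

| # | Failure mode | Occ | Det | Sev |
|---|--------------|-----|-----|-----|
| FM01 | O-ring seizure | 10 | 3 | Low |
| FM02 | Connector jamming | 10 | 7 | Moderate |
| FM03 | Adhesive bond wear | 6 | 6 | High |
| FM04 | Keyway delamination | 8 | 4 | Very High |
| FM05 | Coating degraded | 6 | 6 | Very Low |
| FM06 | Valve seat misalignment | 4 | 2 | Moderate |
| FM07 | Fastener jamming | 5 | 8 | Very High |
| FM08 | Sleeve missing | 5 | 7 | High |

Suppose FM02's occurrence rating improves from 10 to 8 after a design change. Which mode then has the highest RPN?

RPN = Severity × Occurrence × Detection:
  FM01: 3 × 10 × 3 = 90
  FM02: 6 × 10 × 7 = 420
  FM03: 7 × 6 × 6 = 252
  FM04: 10 × 8 × 4 = 320
  FM05: 2 × 6 × 6 = 72
  FM06: 6 × 4 × 2 = 48
  FM07: 10 × 5 × 8 = 400
  FM08: 7 × 5 × 7 = 245
After action: FM02 → 6 × 8 × 7 = 336.
Revised RPNs: FM07=400, FM02=336, FM04=320, FM03=252, FM08=245, FM01=90, FM05=72, FM06=48.
Highest is now FM07 (400).

FM07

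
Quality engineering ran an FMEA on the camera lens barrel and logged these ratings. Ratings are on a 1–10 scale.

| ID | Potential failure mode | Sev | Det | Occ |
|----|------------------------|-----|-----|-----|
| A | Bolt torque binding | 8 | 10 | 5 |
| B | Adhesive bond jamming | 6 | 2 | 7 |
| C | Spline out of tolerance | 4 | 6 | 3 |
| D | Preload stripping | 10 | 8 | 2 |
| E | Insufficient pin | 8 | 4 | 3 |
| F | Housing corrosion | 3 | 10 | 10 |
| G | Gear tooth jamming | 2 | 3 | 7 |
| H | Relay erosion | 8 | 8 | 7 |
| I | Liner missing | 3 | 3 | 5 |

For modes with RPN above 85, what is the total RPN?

RPN = Severity × Occurrence × Detection:
  A: 8 × 5 × 10 = 400
  B: 6 × 7 × 2 = 84
  C: 4 × 3 × 6 = 72
  D: 10 × 2 × 8 = 160
  E: 8 × 3 × 4 = 96
  F: 3 × 10 × 10 = 300
  G: 2 × 7 × 3 = 42
  H: 8 × 7 × 8 = 448
  I: 3 × 5 × 3 = 45
RPN > 85: A (400), D (160), E (96), F (300), H (448).
Sum: 400 + 160 + 96 + 300 + 448 = 1404.

1404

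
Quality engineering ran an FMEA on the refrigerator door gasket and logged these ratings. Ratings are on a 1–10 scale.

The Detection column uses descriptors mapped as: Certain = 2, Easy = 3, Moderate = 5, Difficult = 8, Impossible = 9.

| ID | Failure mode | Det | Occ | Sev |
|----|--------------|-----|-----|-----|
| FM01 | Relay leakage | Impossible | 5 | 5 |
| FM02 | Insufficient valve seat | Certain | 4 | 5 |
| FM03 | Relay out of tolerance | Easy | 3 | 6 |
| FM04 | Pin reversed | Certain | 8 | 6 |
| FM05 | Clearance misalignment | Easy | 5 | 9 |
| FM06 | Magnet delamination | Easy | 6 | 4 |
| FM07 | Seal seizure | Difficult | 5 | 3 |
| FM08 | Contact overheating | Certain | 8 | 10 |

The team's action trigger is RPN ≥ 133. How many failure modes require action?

RPN = Severity × Occurrence × Detection:
  FM01: 5 × 5 × 9 = 225
  FM02: 5 × 4 × 2 = 40
  FM03: 6 × 3 × 3 = 54
  FM04: 6 × 8 × 2 = 96
  FM05: 9 × 5 × 3 = 135
  FM06: 4 × 6 × 3 = 72
  FM07: 3 × 5 × 8 = 120
  FM08: 10 × 8 × 2 = 160
Modes with RPN ≥ 133: FM01 (225), FM05 (135), FM08 (160) → 3.

3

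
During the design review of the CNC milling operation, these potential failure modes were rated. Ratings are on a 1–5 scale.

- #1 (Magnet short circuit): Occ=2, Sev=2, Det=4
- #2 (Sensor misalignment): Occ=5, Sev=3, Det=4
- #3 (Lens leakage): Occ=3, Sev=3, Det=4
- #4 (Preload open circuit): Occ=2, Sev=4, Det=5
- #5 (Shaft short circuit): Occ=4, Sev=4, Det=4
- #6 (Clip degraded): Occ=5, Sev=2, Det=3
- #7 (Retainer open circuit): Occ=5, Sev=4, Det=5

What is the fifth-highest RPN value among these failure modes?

RPN = Severity × Occurrence × Detection:
  #1: 2 × 2 × 4 = 16
  #2: 3 × 5 × 4 = 60
  #3: 3 × 3 × 4 = 36
  #4: 4 × 2 × 5 = 40
  #5: 4 × 4 × 4 = 64
  #6: 2 × 5 × 3 = 30
  #7: 4 × 5 × 5 = 100
Sorted descending: 100, 64, 60, 40, 36, 30, 16.
The fifth-highest RPN is 36 (#3).

36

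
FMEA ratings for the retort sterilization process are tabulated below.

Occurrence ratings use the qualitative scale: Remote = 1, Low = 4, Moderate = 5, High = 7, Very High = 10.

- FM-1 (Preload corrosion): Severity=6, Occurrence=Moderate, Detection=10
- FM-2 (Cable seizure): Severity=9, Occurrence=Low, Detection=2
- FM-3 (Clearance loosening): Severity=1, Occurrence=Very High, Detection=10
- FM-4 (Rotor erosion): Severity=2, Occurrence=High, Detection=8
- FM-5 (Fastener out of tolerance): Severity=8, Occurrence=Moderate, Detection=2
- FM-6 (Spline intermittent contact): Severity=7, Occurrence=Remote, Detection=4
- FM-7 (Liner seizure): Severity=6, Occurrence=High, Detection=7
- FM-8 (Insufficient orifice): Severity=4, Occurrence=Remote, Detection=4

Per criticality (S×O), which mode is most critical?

FM-7

Criticality = Severity × Occurrence:
  FM-1: 6 × 5 = 30
  FM-2: 9 × 4 = 36
  FM-3: 1 × 10 = 10
  FM-4: 2 × 7 = 14
  FM-5: 8 × 5 = 40
  FM-6: 7 × 1 = 7
  FM-7: 6 × 7 = 42
  FM-8: 4 × 1 = 4
Highest criticality is 42 → FM-7.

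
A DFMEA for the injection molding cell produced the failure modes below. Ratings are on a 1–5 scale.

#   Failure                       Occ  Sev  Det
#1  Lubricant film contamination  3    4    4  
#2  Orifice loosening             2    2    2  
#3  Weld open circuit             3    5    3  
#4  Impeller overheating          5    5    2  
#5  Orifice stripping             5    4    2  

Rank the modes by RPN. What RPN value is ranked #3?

RPN = Severity × Occurrence × Detection:
  #1: 4 × 3 × 4 = 48
  #2: 2 × 2 × 2 = 8
  #3: 5 × 3 × 3 = 45
  #4: 5 × 5 × 2 = 50
  #5: 4 × 5 × 2 = 40
Sorted descending: 50, 48, 45, 40, 8.
The third-highest RPN is 45 (#3).

45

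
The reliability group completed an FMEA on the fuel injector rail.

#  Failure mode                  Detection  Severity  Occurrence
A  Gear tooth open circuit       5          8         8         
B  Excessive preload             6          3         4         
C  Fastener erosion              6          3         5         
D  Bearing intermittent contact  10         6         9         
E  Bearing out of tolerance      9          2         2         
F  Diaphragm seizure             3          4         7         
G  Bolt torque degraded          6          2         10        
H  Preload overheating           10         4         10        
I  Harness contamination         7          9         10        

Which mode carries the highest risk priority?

I

RPN = Severity × Occurrence × Detection:
  A: 8 × 8 × 5 = 320
  B: 3 × 4 × 6 = 72
  C: 3 × 5 × 6 = 90
  D: 6 × 9 × 10 = 540
  E: 2 × 2 × 9 = 36
  F: 4 × 7 × 3 = 84
  G: 2 × 10 × 6 = 120
  H: 4 × 10 × 10 = 400
  I: 9 × 10 × 7 = 630
Highest RPN is 630 → I.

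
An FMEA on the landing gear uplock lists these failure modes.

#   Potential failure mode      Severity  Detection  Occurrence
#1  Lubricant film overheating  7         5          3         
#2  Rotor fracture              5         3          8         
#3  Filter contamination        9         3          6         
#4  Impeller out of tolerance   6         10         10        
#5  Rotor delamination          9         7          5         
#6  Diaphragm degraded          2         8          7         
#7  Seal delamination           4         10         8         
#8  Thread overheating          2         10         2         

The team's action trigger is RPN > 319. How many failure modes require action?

2

RPN = Severity × Occurrence × Detection:
  #1: 7 × 3 × 5 = 105
  #2: 5 × 8 × 3 = 120
  #3: 9 × 6 × 3 = 162
  #4: 6 × 10 × 10 = 600
  #5: 9 × 5 × 7 = 315
  #6: 2 × 7 × 8 = 112
  #7: 4 × 8 × 10 = 320
  #8: 2 × 2 × 10 = 40
Modes with RPN > 319: #4 (600), #7 (320) → 2.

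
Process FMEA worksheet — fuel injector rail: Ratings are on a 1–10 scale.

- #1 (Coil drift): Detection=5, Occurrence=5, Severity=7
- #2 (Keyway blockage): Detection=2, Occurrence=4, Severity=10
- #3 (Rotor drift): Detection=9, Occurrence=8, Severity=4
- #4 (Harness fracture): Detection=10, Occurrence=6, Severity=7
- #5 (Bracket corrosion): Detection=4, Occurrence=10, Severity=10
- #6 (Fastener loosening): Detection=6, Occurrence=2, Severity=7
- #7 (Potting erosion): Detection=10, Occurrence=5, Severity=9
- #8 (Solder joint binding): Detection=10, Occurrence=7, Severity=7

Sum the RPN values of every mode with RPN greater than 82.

RPN = Severity × Occurrence × Detection:
  #1: 7 × 5 × 5 = 175
  #2: 10 × 4 × 2 = 80
  #3: 4 × 8 × 9 = 288
  #4: 7 × 6 × 10 = 420
  #5: 10 × 10 × 4 = 400
  #6: 7 × 2 × 6 = 84
  #7: 9 × 5 × 10 = 450
  #8: 7 × 7 × 10 = 490
RPN > 82: #1 (175), #3 (288), #4 (420), #5 (400), #6 (84), #7 (450), #8 (490).
Sum: 175 + 288 + 420 + 400 + 84 + 450 + 490 = 2307.

2307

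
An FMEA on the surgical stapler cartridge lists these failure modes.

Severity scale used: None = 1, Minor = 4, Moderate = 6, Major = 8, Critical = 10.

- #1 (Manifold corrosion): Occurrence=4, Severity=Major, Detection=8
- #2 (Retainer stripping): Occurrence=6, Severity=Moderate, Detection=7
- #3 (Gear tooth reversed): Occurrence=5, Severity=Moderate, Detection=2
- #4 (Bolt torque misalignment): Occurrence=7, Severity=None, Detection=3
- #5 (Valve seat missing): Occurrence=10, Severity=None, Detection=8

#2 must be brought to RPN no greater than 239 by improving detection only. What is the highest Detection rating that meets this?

#2: S=6, O=6, D=7 → current RPN = 252.
Fixed product = 36. Need 36 × D ≤ 239, so D ≤ 239/36 = 6.64.
Maximum integer Detection rating = 6 (gives RPN 216; D=7 would give 252 > 239).

6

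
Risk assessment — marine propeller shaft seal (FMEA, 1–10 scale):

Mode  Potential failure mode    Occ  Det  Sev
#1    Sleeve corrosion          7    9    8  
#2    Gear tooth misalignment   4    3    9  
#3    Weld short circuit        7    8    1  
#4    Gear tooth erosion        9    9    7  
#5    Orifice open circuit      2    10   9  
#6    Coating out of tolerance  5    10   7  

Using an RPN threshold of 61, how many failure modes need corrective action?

RPN = Severity × Occurrence × Detection:
  #1: 8 × 7 × 9 = 504
  #2: 9 × 4 × 3 = 108
  #3: 1 × 7 × 8 = 56
  #4: 7 × 9 × 9 = 567
  #5: 9 × 2 × 10 = 180
  #6: 7 × 5 × 10 = 350
Modes with RPN ≥ 61: #1 (504), #2 (108), #4 (567), #5 (180), #6 (350) → 5.

5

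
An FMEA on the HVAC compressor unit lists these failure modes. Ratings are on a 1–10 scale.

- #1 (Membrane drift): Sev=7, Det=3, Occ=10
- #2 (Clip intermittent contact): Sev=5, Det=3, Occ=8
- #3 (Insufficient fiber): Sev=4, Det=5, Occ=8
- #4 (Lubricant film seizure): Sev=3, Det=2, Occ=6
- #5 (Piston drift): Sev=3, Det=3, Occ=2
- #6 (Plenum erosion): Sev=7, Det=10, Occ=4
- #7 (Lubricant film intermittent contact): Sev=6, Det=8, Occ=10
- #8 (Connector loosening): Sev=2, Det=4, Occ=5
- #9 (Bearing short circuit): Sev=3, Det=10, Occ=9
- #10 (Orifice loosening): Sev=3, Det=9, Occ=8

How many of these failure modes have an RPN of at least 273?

2

RPN = Severity × Occurrence × Detection:
  #1: 7 × 10 × 3 = 210
  #2: 5 × 8 × 3 = 120
  #3: 4 × 8 × 5 = 160
  #4: 3 × 6 × 2 = 36
  #5: 3 × 2 × 3 = 18
  #6: 7 × 4 × 10 = 280
  #7: 6 × 10 × 8 = 480
  #8: 2 × 5 × 4 = 40
  #9: 3 × 9 × 10 = 270
  #10: 3 × 8 × 9 = 216
Modes with RPN ≥ 273: #6 (280), #7 (480) → 2.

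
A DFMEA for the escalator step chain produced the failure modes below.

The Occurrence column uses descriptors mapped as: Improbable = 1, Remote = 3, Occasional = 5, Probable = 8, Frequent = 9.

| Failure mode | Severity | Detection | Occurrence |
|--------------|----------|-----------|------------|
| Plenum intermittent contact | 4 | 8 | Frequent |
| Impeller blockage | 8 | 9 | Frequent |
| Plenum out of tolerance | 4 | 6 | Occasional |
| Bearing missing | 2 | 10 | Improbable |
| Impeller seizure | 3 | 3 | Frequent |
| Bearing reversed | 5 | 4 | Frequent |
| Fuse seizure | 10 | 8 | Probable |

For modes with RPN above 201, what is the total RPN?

RPN = Severity × Occurrence × Detection:
  Plenum intermittent contact: 4 × 9 × 8 = 288
  Impeller blockage: 8 × 9 × 9 = 648
  Plenum out of tolerance: 4 × 5 × 6 = 120
  Bearing missing: 2 × 1 × 10 = 20
  Impeller seizure: 3 × 9 × 3 = 81
  Bearing reversed: 5 × 9 × 4 = 180
  Fuse seizure: 10 × 8 × 8 = 640
RPN > 201: Plenum intermittent contact (288), Impeller blockage (648), Fuse seizure (640).
Sum: 288 + 648 + 640 = 1576.

1576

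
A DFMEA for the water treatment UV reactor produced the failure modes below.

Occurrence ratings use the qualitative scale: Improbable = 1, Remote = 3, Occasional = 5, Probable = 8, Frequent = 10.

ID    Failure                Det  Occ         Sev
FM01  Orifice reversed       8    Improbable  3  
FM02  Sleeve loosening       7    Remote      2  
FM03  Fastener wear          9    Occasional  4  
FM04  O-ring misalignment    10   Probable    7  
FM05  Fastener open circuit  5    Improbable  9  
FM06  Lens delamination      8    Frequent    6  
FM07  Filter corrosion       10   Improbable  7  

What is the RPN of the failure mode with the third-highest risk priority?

180

RPN = Severity × Occurrence × Detection:
  FM01: 3 × 1 × 8 = 24
  FM02: 2 × 3 × 7 = 42
  FM03: 4 × 5 × 9 = 180
  FM04: 7 × 8 × 10 = 560
  FM05: 9 × 1 × 5 = 45
  FM06: 6 × 10 × 8 = 480
  FM07: 7 × 1 × 10 = 70
Sorted descending: 560, 480, 180, 70, 45, 42, 24.
The third-highest RPN is 180 (FM03).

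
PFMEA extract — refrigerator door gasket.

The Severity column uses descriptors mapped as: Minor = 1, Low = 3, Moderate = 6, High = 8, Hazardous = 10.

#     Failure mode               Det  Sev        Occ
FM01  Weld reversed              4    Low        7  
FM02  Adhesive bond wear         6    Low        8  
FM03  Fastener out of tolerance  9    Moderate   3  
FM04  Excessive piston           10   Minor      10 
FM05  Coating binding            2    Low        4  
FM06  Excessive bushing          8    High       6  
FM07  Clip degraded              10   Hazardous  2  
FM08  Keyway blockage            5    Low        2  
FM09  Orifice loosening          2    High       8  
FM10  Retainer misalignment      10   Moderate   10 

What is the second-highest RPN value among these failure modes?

RPN = Severity × Occurrence × Detection:
  FM01: 3 × 7 × 4 = 84
  FM02: 3 × 8 × 6 = 144
  FM03: 6 × 3 × 9 = 162
  FM04: 1 × 10 × 10 = 100
  FM05: 3 × 4 × 2 = 24
  FM06: 8 × 6 × 8 = 384
  FM07: 10 × 2 × 10 = 200
  FM08: 3 × 2 × 5 = 30
  FM09: 8 × 8 × 2 = 128
  FM10: 6 × 10 × 10 = 600
Sorted descending: 600, 384, 200, 162, 144, 128, 100, 84, 30, 24.
The second-highest RPN is 384 (FM06).

384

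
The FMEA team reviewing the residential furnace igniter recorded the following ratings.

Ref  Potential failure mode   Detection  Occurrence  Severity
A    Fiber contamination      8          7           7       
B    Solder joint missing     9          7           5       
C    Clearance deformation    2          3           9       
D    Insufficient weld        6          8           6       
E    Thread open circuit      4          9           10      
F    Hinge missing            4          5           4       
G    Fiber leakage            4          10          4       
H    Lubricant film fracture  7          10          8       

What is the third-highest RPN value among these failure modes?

RPN = Severity × Occurrence × Detection:
  A: 7 × 7 × 8 = 392
  B: 5 × 7 × 9 = 315
  C: 9 × 3 × 2 = 54
  D: 6 × 8 × 6 = 288
  E: 10 × 9 × 4 = 360
  F: 4 × 5 × 4 = 80
  G: 4 × 10 × 4 = 160
  H: 8 × 10 × 7 = 560
Sorted descending: 560, 392, 360, 315, 288, 160, 80, 54.
The third-highest RPN is 360 (E).

360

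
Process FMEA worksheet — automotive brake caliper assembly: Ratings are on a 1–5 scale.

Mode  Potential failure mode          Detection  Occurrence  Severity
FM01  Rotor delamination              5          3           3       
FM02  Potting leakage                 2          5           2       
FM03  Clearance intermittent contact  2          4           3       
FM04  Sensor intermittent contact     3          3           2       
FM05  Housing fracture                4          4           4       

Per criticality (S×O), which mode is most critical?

Criticality = Severity × Occurrence:
  FM01: 3 × 3 = 9
  FM02: 2 × 5 = 10
  FM03: 3 × 4 = 12
  FM04: 2 × 3 = 6
  FM05: 4 × 4 = 16
Highest criticality is 16 → FM05.

FM05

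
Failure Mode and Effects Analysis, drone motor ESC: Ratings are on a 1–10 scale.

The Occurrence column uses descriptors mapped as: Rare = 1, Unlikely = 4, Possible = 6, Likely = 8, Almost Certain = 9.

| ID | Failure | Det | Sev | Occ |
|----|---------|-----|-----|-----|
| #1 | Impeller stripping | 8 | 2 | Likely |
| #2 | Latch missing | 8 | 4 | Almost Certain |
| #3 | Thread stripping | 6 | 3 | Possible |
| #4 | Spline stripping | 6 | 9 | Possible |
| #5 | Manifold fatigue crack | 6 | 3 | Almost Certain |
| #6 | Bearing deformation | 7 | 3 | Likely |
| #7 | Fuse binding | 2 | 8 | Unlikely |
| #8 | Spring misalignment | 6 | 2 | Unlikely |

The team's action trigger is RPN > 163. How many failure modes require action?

3

RPN = Severity × Occurrence × Detection:
  #1: 2 × 8 × 8 = 128
  #2: 4 × 9 × 8 = 288
  #3: 3 × 6 × 6 = 108
  #4: 9 × 6 × 6 = 324
  #5: 3 × 9 × 6 = 162
  #6: 3 × 8 × 7 = 168
  #7: 8 × 4 × 2 = 64
  #8: 2 × 4 × 6 = 48
Modes with RPN > 163: #2 (288), #4 (324), #6 (168) → 3.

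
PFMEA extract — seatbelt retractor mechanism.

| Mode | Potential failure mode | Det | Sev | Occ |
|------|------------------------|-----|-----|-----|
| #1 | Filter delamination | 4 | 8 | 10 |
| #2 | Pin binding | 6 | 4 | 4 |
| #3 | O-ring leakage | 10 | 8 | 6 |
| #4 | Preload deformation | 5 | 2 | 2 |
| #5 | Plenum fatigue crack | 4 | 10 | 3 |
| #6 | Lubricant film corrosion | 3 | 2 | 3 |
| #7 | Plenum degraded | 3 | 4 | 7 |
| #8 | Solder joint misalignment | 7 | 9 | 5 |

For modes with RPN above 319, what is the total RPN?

800

RPN = Severity × Occurrence × Detection:
  #1: 8 × 10 × 4 = 320
  #2: 4 × 4 × 6 = 96
  #3: 8 × 6 × 10 = 480
  #4: 2 × 2 × 5 = 20
  #5: 10 × 3 × 4 = 120
  #6: 2 × 3 × 3 = 18
  #7: 4 × 7 × 3 = 84
  #8: 9 × 5 × 7 = 315
RPN > 319: #1 (320), #3 (480).
Sum: 320 + 480 = 800.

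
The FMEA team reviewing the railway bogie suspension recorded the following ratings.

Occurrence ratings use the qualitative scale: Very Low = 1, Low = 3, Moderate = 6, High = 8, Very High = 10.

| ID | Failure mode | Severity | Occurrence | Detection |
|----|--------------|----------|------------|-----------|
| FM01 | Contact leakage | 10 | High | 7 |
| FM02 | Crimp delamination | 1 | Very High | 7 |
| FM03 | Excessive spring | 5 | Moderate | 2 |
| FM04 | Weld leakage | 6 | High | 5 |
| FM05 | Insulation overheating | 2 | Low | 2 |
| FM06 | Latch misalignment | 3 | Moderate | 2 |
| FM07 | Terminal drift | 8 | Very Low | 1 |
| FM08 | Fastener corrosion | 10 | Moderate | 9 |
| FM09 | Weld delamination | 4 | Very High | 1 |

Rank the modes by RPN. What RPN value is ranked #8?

12

RPN = Severity × Occurrence × Detection:
  FM01: 10 × 8 × 7 = 560
  FM02: 1 × 10 × 7 = 70
  FM03: 5 × 6 × 2 = 60
  FM04: 6 × 8 × 5 = 240
  FM05: 2 × 3 × 2 = 12
  FM06: 3 × 6 × 2 = 36
  FM07: 8 × 1 × 1 = 8
  FM08: 10 × 6 × 9 = 540
  FM09: 4 × 10 × 1 = 40
Sorted descending: 560, 540, 240, 70, 60, 40, 36, 12, 8.
The eighth-highest RPN is 12 (FM05).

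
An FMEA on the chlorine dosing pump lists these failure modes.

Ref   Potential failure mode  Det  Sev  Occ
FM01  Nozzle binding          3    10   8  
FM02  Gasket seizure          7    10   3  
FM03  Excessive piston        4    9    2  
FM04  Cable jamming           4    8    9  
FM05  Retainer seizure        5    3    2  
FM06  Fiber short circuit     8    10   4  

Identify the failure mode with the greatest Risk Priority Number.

FM06

RPN = Severity × Occurrence × Detection:
  FM01: 10 × 8 × 3 = 240
  FM02: 10 × 3 × 7 = 210
  FM03: 9 × 2 × 4 = 72
  FM04: 8 × 9 × 4 = 288
  FM05: 3 × 2 × 5 = 30
  FM06: 10 × 4 × 8 = 320
Highest RPN is 320 → FM06.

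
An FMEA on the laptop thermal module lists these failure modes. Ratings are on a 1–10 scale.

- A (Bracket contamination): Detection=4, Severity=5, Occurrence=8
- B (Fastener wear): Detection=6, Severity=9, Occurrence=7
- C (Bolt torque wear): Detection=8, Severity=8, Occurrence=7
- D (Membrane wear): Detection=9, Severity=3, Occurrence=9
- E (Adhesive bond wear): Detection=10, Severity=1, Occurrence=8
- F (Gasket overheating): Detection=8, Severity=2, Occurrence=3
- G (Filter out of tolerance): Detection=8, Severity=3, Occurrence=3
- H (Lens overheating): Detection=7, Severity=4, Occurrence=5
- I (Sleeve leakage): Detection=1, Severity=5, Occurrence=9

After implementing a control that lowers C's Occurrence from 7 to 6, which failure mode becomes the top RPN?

RPN = Severity × Occurrence × Detection:
  A: 5 × 8 × 4 = 160
  B: 9 × 7 × 6 = 378
  C: 8 × 7 × 8 = 448
  D: 3 × 9 × 9 = 243
  E: 1 × 8 × 10 = 80
  F: 2 × 3 × 8 = 48
  G: 3 × 3 × 8 = 72
  H: 4 × 5 × 7 = 140
  I: 5 × 9 × 1 = 45
After action: C → 8 × 6 × 8 = 384.
Revised RPNs: C=384, B=378, D=243, A=160, H=140, E=80, G=72, F=48, I=45.
Highest is now C (384).

C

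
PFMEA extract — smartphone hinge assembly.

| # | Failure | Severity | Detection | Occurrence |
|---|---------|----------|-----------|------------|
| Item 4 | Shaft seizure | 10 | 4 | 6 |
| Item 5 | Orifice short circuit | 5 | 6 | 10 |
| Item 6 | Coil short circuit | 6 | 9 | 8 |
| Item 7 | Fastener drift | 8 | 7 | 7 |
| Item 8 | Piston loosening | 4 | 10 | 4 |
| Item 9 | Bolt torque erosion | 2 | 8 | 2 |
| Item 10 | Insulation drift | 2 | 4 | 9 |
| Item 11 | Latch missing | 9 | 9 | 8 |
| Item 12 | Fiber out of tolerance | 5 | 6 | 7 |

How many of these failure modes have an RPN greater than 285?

RPN = Severity × Occurrence × Detection:
  Item 4: 10 × 6 × 4 = 240
  Item 5: 5 × 10 × 6 = 300
  Item 6: 6 × 8 × 9 = 432
  Item 7: 8 × 7 × 7 = 392
  Item 8: 4 × 4 × 10 = 160
  Item 9: 2 × 2 × 8 = 32
  Item 10: 2 × 9 × 4 = 72
  Item 11: 9 × 8 × 9 = 648
  Item 12: 5 × 7 × 6 = 210
Modes with RPN > 285: Item 5 (300), Item 6 (432), Item 7 (392), Item 11 (648) → 4.

4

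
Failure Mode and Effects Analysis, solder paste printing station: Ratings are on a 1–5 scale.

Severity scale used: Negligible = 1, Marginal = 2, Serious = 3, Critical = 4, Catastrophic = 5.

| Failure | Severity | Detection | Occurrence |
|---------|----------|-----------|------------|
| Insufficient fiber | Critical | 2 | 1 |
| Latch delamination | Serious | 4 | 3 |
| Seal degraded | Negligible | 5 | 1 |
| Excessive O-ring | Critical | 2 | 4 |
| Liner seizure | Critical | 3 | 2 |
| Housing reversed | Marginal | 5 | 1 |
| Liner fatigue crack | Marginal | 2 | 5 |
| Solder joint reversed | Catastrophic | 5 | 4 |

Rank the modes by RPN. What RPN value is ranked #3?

32

RPN = Severity × Occurrence × Detection:
  Insufficient fiber: 4 × 1 × 2 = 8
  Latch delamination: 3 × 3 × 4 = 36
  Seal degraded: 1 × 1 × 5 = 5
  Excessive O-ring: 4 × 4 × 2 = 32
  Liner seizure: 4 × 2 × 3 = 24
  Housing reversed: 2 × 1 × 5 = 10
  Liner fatigue crack: 2 × 5 × 2 = 20
  Solder joint reversed: 5 × 4 × 5 = 100
Sorted descending: 100, 36, 32, 24, 20, 10, 8, 5.
The third-highest RPN is 32 (Excessive O-ring).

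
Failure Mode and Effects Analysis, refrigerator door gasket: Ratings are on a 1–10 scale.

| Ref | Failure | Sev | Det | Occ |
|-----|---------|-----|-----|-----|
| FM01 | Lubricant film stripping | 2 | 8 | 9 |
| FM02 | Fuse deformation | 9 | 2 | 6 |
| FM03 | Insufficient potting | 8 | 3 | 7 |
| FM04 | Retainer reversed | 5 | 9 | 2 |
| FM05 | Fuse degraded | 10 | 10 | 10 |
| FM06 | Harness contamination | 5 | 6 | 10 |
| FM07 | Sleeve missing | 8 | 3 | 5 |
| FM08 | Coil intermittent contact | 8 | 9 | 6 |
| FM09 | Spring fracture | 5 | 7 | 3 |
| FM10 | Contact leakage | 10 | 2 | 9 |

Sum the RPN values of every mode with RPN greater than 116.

RPN = Severity × Occurrence × Detection:
  FM01: 2 × 9 × 8 = 144
  FM02: 9 × 6 × 2 = 108
  FM03: 8 × 7 × 3 = 168
  FM04: 5 × 2 × 9 = 90
  FM05: 10 × 10 × 10 = 1000
  FM06: 5 × 10 × 6 = 300
  FM07: 8 × 5 × 3 = 120
  FM08: 8 × 6 × 9 = 432
  FM09: 5 × 3 × 7 = 105
  FM10: 10 × 9 × 2 = 180
RPN > 116: FM01 (144), FM03 (168), FM05 (1000), FM06 (300), FM07 (120), FM08 (432), FM10 (180).
Sum: 144 + 168 + 1000 + 300 + 120 + 432 + 180 = 2344.

2344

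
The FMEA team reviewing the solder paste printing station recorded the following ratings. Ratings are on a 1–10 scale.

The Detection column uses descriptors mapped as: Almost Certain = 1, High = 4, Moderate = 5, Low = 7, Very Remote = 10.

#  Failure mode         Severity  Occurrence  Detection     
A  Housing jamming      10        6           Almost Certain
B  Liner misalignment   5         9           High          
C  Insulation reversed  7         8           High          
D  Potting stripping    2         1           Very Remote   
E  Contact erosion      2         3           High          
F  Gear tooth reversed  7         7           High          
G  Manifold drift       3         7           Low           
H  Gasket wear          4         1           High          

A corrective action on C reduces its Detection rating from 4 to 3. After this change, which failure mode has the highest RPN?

RPN = Severity × Occurrence × Detection:
  A: 10 × 6 × 1 = 60
  B: 5 × 9 × 4 = 180
  C: 7 × 8 × 4 = 224
  D: 2 × 1 × 10 = 20
  E: 2 × 3 × 4 = 24
  F: 7 × 7 × 4 = 196
  G: 3 × 7 × 7 = 147
  H: 4 × 1 × 4 = 16
After action: C → 7 × 8 × 3 = 168.
Revised RPNs: F=196, B=180, C=168, G=147, A=60, E=24, D=20, H=16.
Highest is now F (196).

F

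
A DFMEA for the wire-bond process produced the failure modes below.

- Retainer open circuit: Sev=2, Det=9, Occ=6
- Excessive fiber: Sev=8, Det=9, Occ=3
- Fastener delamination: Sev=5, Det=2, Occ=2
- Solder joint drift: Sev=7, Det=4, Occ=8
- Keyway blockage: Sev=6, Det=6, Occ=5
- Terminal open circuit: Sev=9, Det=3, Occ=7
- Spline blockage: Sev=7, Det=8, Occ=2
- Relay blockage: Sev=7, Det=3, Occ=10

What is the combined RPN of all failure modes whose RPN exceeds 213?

RPN = Severity × Occurrence × Detection:
  Retainer open circuit: 2 × 6 × 9 = 108
  Excessive fiber: 8 × 3 × 9 = 216
  Fastener delamination: 5 × 2 × 2 = 20
  Solder joint drift: 7 × 8 × 4 = 224
  Keyway blockage: 6 × 5 × 6 = 180
  Terminal open circuit: 9 × 7 × 3 = 189
  Spline blockage: 7 × 2 × 8 = 112
  Relay blockage: 7 × 10 × 3 = 210
RPN > 213: Excessive fiber (216), Solder joint drift (224).
Sum: 216 + 224 = 440.

440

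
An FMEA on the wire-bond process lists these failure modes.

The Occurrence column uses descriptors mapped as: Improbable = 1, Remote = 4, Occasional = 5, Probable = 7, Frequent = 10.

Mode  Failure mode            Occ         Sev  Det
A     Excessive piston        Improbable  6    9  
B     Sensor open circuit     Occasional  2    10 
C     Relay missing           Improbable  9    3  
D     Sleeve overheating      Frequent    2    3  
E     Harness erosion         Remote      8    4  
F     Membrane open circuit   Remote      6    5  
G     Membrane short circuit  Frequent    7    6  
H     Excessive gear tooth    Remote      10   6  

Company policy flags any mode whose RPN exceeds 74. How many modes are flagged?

RPN = Severity × Occurrence × Detection:
  A: 6 × 1 × 9 = 54
  B: 2 × 5 × 10 = 100
  C: 9 × 1 × 3 = 27
  D: 2 × 10 × 3 = 60
  E: 8 × 4 × 4 = 128
  F: 6 × 4 × 5 = 120
  G: 7 × 10 × 6 = 420
  H: 10 × 4 × 6 = 240
Modes with RPN > 74: B (100), E (128), F (120), G (420), H (240) → 5.

5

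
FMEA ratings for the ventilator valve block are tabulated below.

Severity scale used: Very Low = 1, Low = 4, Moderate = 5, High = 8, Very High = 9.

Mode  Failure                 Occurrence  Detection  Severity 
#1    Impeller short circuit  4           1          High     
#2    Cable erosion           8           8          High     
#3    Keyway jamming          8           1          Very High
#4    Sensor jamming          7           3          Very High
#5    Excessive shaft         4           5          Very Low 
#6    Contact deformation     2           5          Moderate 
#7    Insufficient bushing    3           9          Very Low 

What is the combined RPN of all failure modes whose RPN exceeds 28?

RPN = Severity × Occurrence × Detection:
  #1: 8 × 4 × 1 = 32
  #2: 8 × 8 × 8 = 512
  #3: 9 × 8 × 1 = 72
  #4: 9 × 7 × 3 = 189
  #5: 1 × 4 × 5 = 20
  #6: 5 × 2 × 5 = 50
  #7: 1 × 3 × 9 = 27
RPN > 28: #1 (32), #2 (512), #3 (72), #4 (189), #6 (50).
Sum: 32 + 512 + 72 + 189 + 50 = 855.

855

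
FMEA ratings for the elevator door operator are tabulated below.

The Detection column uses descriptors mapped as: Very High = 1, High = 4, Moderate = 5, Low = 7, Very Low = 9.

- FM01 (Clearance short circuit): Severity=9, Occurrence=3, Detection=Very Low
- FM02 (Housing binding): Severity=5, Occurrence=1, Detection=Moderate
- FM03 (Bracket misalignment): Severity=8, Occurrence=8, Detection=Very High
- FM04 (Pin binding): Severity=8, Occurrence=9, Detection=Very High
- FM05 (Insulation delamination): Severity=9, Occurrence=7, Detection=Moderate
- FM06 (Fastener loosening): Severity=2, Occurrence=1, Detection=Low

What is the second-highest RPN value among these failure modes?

RPN = Severity × Occurrence × Detection:
  FM01: 9 × 3 × 9 = 243
  FM02: 5 × 1 × 5 = 25
  FM03: 8 × 8 × 1 = 64
  FM04: 8 × 9 × 1 = 72
  FM05: 9 × 7 × 5 = 315
  FM06: 2 × 1 × 7 = 14
Sorted descending: 315, 243, 72, 64, 25, 14.
The second-highest RPN is 243 (FM01).

243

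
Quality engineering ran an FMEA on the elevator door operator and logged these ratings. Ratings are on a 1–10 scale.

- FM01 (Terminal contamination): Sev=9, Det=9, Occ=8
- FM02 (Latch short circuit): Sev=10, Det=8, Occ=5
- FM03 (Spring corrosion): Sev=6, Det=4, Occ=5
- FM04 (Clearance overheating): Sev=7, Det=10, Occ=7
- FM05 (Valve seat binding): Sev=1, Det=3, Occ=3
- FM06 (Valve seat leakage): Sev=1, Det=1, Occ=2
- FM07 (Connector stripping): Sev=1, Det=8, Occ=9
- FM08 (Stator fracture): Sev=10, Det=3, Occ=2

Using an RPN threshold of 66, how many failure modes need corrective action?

RPN = Severity × Occurrence × Detection:
  FM01: 9 × 8 × 9 = 648
  FM02: 10 × 5 × 8 = 400
  FM03: 6 × 5 × 4 = 120
  FM04: 7 × 7 × 10 = 490
  FM05: 1 × 3 × 3 = 9
  FM06: 1 × 2 × 1 = 2
  FM07: 1 × 9 × 8 = 72
  FM08: 10 × 2 × 3 = 60
Modes with RPN ≥ 66: FM01 (648), FM02 (400), FM03 (120), FM04 (490), FM07 (72) → 5.

5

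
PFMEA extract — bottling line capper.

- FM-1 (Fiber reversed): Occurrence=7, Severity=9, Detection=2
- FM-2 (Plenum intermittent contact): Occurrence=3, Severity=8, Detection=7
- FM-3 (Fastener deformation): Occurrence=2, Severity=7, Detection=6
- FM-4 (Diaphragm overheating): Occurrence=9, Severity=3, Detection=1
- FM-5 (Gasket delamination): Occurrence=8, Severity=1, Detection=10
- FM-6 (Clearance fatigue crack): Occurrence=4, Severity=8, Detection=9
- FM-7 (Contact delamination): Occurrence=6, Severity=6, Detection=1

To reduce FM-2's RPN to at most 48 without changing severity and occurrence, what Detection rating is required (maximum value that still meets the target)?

FM-2: S=8, O=3, D=7 → current RPN = 168.
Fixed product = 24. Need 24 × D ≤ 48, so D ≤ 48/24 = 2.00.
Maximum integer Detection rating = 2 (gives RPN 48; D=3 would give 72 > 48).

2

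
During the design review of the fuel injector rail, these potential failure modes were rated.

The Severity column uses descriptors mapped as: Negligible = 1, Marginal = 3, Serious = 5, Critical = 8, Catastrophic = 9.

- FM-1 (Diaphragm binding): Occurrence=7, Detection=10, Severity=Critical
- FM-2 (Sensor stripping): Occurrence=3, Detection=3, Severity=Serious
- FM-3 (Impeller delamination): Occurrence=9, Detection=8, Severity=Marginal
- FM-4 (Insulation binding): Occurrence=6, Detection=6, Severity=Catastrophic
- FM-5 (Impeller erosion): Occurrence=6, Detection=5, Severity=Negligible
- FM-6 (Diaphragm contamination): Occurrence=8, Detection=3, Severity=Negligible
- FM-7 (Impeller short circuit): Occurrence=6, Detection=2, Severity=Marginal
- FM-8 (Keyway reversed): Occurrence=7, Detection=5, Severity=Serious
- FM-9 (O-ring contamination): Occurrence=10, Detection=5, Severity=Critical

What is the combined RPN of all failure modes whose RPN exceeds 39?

RPN = Severity × Occurrence × Detection:
  FM-1: 8 × 7 × 10 = 560
  FM-2: 5 × 3 × 3 = 45
  FM-3: 3 × 9 × 8 = 216
  FM-4: 9 × 6 × 6 = 324
  FM-5: 1 × 6 × 5 = 30
  FM-6: 1 × 8 × 3 = 24
  FM-7: 3 × 6 × 2 = 36
  FM-8: 5 × 7 × 5 = 175
  FM-9: 8 × 10 × 5 = 400
RPN > 39: FM-1 (560), FM-2 (45), FM-3 (216), FM-4 (324), FM-8 (175), FM-9 (400).
Sum: 560 + 45 + 216 + 324 + 175 + 400 = 1720.

1720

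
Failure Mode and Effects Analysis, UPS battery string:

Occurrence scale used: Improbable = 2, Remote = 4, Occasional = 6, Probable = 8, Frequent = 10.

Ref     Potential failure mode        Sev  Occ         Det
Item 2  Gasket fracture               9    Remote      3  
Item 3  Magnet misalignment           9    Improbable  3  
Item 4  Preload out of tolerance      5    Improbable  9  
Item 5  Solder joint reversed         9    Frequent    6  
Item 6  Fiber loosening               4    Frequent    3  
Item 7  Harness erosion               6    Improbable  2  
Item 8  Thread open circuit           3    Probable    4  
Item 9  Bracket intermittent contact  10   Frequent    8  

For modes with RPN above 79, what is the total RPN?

1754

RPN = Severity × Occurrence × Detection:
  Item 2: 9 × 4 × 3 = 108
  Item 3: 9 × 2 × 3 = 54
  Item 4: 5 × 2 × 9 = 90
  Item 5: 9 × 10 × 6 = 540
  Item 6: 4 × 10 × 3 = 120
  Item 7: 6 × 2 × 2 = 24
  Item 8: 3 × 8 × 4 = 96
  Item 9: 10 × 10 × 8 = 800
RPN > 79: Item 2 (108), Item 4 (90), Item 5 (540), Item 6 (120), Item 8 (96), Item 9 (800).
Sum: 108 + 90 + 540 + 120 + 96 + 800 = 1754.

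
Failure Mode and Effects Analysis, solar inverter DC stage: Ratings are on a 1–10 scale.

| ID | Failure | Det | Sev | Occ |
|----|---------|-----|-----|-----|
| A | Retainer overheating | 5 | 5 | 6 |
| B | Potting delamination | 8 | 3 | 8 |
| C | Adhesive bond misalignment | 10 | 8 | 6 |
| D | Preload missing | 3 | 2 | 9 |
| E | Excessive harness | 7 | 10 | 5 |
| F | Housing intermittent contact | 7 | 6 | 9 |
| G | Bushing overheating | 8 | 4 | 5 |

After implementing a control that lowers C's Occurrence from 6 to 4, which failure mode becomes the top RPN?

RPN = Severity × Occurrence × Detection:
  A: 5 × 6 × 5 = 150
  B: 3 × 8 × 8 = 192
  C: 8 × 6 × 10 = 480
  D: 2 × 9 × 3 = 54
  E: 10 × 5 × 7 = 350
  F: 6 × 9 × 7 = 378
  G: 4 × 5 × 8 = 160
After action: C → 8 × 4 × 10 = 320.
Revised RPNs: F=378, E=350, C=320, B=192, G=160, A=150, D=54.
Highest is now F (378).

F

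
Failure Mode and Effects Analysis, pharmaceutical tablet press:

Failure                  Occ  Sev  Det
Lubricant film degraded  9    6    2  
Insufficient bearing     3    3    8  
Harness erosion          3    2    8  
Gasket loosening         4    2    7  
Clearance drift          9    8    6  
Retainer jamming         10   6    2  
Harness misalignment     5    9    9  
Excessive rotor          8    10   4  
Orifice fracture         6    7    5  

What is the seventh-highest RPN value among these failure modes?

RPN = Severity × Occurrence × Detection:
  Lubricant film degraded: 6 × 9 × 2 = 108
  Insufficient bearing: 3 × 3 × 8 = 72
  Harness erosion: 2 × 3 × 8 = 48
  Gasket loosening: 2 × 4 × 7 = 56
  Clearance drift: 8 × 9 × 6 = 432
  Retainer jamming: 6 × 10 × 2 = 120
  Harness misalignment: 9 × 5 × 9 = 405
  Excessive rotor: 10 × 8 × 4 = 320
  Orifice fracture: 7 × 6 × 5 = 210
Sorted descending: 432, 405, 320, 210, 120, 108, 72, 56, 48.
The seventh-highest RPN is 72 (Insufficient bearing).

72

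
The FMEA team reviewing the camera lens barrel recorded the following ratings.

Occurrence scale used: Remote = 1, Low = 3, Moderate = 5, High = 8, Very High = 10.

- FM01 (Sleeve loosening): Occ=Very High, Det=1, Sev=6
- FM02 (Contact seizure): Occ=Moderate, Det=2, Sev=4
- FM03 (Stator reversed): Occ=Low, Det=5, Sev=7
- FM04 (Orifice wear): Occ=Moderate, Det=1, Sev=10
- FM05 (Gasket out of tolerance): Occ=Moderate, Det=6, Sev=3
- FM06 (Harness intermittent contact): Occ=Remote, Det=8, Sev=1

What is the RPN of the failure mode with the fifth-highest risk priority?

40

RPN = Severity × Occurrence × Detection:
  FM01: 6 × 10 × 1 = 60
  FM02: 4 × 5 × 2 = 40
  FM03: 7 × 3 × 5 = 105
  FM04: 10 × 5 × 1 = 50
  FM05: 3 × 5 × 6 = 90
  FM06: 1 × 1 × 8 = 8
Sorted descending: 105, 90, 60, 50, 40, 8.
The fifth-highest RPN is 40 (FM02).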